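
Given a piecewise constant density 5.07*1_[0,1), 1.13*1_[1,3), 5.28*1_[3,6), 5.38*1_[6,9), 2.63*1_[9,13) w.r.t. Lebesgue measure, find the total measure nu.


Integrate each piece of the Radon-Nikodym derivative:
Step 1: integral_0^1 5.07 dx = 5.07*(1-0) = 5.07*1 = 5.07
Step 2: integral_1^3 1.13 dx = 1.13*(3-1) = 1.13*2 = 2.26
Step 3: integral_3^6 5.28 dx = 5.28*(6-3) = 5.28*3 = 15.84
Step 4: integral_6^9 5.38 dx = 5.38*(9-6) = 5.38*3 = 16.14
Step 5: integral_9^13 2.63 dx = 2.63*(13-9) = 2.63*4 = 10.52
Total: 5.07 + 2.26 + 15.84 + 16.14 + 10.52 = 49.83


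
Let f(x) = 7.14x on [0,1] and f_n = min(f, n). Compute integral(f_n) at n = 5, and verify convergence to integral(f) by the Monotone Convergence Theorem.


f(x) = 7.14x on [0,1]; f_n(x) = min(7.14x, n). At n = 5:
Step 1: f(x) reaches 5 at x = 5/7.14 = 0.70028
Step 2: integral(f_5) = integral(7.14x, 0, 0.70028) + integral(5, 0.70028, 1)
       = 7.14*0.70028^2/2 + 5*(1 - 0.70028)
       = 1.7507 + 1.498599
       = 3.2493
Step 3: As n -> infinity, f_n increases to f, so by MCT integral(f_n) -> integral(f) = 7.14/2 = 3.57.
Convergence: integral(f_5) = 3.2493 -> 3.57 as n -> infinity


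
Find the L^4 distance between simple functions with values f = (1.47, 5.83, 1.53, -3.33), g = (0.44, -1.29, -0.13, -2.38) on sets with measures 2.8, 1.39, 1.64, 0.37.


Step 1: Compute differences f_i - g_i:
  1.47 - 0.44 = 1.03
  5.83 - -1.29 = 7.12
  1.53 - -0.13 = 1.66
  -3.33 - -2.38 = -0.95
Step 2: Compute |diff|^4 * measure for each set:
  |1.03|^4 * 2.8 = 1.125509 * 2.8 = 3.151425
  |7.12|^4 * 1.39 = 2569.922191 * 1.39 = 3572.191846
  |1.66|^4 * 1.64 = 7.593331 * 1.64 = 12.453063
  |-0.95|^4 * 0.37 = 0.814506 * 0.37 = 0.301367
Step 3: Sum = 3588.097701
Step 4: ||f-g||_4 = (3588.097701)^(1/4) = 7.739556


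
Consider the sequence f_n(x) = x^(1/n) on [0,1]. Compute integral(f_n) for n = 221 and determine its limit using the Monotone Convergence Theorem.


At n = 221: f_221(x) = x^(1/221).
Step 1: integral(x^(1/221), 0, 1) = [x^(1/221+1) / (1/221+1)] from 0 to 1
     = 1 / (1/221 + 1) = 1 / ((221+1)/221) = 221/(221+1)
     = 221/222 = 0.995495
Step 2: As n -> infinity, f_n(x) = x^(1/n) -> 1 for x in (0,1], and f_n is increasing in n.
By MCT, lim_n integral(f_n) = integral(lim_n f_n) = integral(1, 0, 1) = 1.
Step 3: Verify convergence: 221/222 = 0.995495 -> 1


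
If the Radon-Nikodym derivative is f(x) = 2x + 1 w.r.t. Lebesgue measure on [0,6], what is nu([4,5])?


nu(A) = integral_A (dnu/dmu) dmu = integral_4^5 (2x + 1) dx
Step 1: Antiderivative F(x) = (2/2)x^2 + 1x
Step 2: F(5) = (2/2)*5^2 + 1*5 = 25 + 5 = 30
Step 3: F(4) = (2/2)*4^2 + 1*4 = 16 + 4 = 20
Step 4: nu([4,5]) = F(5) - F(4) = 30 - 20 = 10


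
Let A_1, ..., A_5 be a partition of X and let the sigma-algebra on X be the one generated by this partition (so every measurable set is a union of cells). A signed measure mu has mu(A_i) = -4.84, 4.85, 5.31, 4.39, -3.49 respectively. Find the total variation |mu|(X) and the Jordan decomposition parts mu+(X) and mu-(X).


Step 1: Every measurable set is a union of atoms (the cells / points), so a Hahn decomposition is
  obtained by grouping atoms by sign: P = union of atoms with mu > 0, N = union of the remaining atoms.
  Atoms in P (indices): 2, 3, 4;  atoms in N (indices): 1, 5
  Positive values: 4.85, 5.31, 4.39
  Negative values: -4.84, -3.49
Step 2: mu+(X) = mu(P) = sum of positive atom values = 14.55
Step 3: mu-(X) = -mu(N) = sum of |negative atom values| = 8.33
Step 4: |mu|(X) = mu+(X) + mu-(X) = 14.55 + 8.33 = 22.88


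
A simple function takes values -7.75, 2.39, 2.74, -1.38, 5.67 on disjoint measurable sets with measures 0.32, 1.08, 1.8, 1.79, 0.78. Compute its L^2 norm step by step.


Step 1: Compute |f_i|^2 for each value:
  |-7.75|^2 = 60.0625
  |2.39|^2 = 5.7121
  |2.74|^2 = 7.5076
  |-1.38|^2 = 1.9044
  |5.67|^2 = 32.1489
Step 2: Multiply by measures and sum:
  60.0625 * 0.32 = 19.22
  5.7121 * 1.08 = 6.169068
  7.5076 * 1.8 = 13.51368
  1.9044 * 1.79 = 3.408876
  32.1489 * 0.78 = 25.076142
Sum = 19.22 + 6.169068 + 13.51368 + 3.408876 + 25.076142 = 67.387766
Step 3: Take the p-th root:
||f||_2 = (67.387766)^(1/2) = 8.209005


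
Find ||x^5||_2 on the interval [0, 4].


Step 1: ||f||_2 = (integral_0^4 |x^5|^2 dx)^(1/2)
     = (integral_0^4 x^10 dx)^(1/2)
Step 2: integral_0^4 x^10 dx = [x^11/(11)] from 0 to 4 = 4^11/11
     = 4194304/11 = 381300.363636
Step 3: ||f||_2 = (381300.363636)^(1/2) = 617.495234


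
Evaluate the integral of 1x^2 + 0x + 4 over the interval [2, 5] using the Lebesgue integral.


The Lebesgue integral of a Riemann-integrable function agrees with the Riemann integral.
Antiderivative F(x) = (1/3)x^3 + (0/2)x^2 + 4x
F(5) = (1/3)*5^3 + (0/2)*5^2 + 4*5
     = (1/3)*125 + (0/2)*25 + 4*5
     = 41.666667 + 0.0 + 20
     = 61.666667
F(2) = 10.666667
Integral = F(5) - F(2) = 61.666667 - 10.666667 = 51


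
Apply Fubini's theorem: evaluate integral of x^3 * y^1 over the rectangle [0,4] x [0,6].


By Fubini's theorem, the double integral factors as a product of single integrals:
Step 1: integral_0^4 x^3 dx = [x^4/4] from 0 to 4
     = 4^4/4 = 64
Step 2: integral_0^6 y^1 dy = [y^2/2] from 0 to 6
     = 6^2/2 = 18
Step 3: Double integral = 64 * 18 = 1152


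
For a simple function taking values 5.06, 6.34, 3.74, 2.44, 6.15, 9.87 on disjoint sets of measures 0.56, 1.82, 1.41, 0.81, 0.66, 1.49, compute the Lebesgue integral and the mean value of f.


Step 1: Integral = sum(value_i * measure_i)
= 5.06*0.56 + 6.34*1.82 + 3.74*1.41 + 2.44*0.81 + 6.15*0.66 + 9.87*1.49
= 2.8336 + 11.5388 + 5.2734 + 1.9764 + 4.059 + 14.7063
= 40.3875
Step 2: Total measure of domain = 0.56 + 1.82 + 1.41 + 0.81 + 0.66 + 1.49 = 6.75
Step 3: Average value = 40.3875 / 6.75 = 5.983333


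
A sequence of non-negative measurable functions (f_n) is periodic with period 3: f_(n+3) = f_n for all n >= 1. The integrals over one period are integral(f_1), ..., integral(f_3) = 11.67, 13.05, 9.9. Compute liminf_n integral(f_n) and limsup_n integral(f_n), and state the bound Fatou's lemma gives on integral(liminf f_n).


The sequence (integral(f_n)) is periodic with period 3, repeating the values 11.67, 13.05, 9.9 indefinitely.
Step 1: For a periodic sequence, every tail (a_m, a_(m+1), ...) contains all 3 period values infinitely often.
Step 2: Hence inf of every tail = min of the period values = min(11.67, 13.05, 9.9) = 9.9.
        liminf_n integral(f_n) = sup over m of (inf of tail from m) = 9.9.
Step 3: Similarly sup of every tail = max of the period values = 13.05.
        limsup_n integral(f_n) = 13.05.
Step 4: Fatou's lemma: integral(liminf_n f_n) <= liminf_n integral(f_n) = 9.9.
        So the integral of the pointwise liminf is at most 9.9.


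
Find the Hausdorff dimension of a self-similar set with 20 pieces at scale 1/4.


For a self-similar set with N copies scaled by 1/r:
dim_H = log(N)/log(r) = log(20)/log(4)
= 2.995732/1.386294
= 2.160964


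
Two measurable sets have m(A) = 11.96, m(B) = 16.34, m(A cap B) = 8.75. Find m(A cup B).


By inclusion-exclusion: m(A u B) = m(A) + m(B) - m(A n B)
= 11.96 + 16.34 - 8.75
= 19.55


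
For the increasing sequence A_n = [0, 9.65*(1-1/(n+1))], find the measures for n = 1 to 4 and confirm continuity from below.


By continuity of measure from below: if A_n increases to A, then m(A_n) -> m(A).
Here A = [0, 9.65], so m(A) = 9.65
Step 1: a_1 = 9.65*(1 - 1/2) = 4.825, m(A_1) = 4.825
Step 2: a_2 = 9.65*(1 - 1/3) = 6.4333, m(A_2) = 6.4333
Step 3: a_3 = 9.65*(1 - 1/4) = 7.2375, m(A_3) = 7.2375
Step 4: a_4 = 9.65*(1 - 1/5) = 7.72, m(A_4) = 7.72
Limit: m(A_n) -> m([0,9.65]) = 9.65


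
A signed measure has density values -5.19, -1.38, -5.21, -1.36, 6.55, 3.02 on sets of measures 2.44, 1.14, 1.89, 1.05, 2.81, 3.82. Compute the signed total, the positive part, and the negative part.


Step 1: Compute signed measure on each set:
  Set 1: -5.19 * 2.44 = -12.6636
  Set 2: -1.38 * 1.14 = -1.5732
  Set 3: -5.21 * 1.89 = -9.8469
  Set 4: -1.36 * 1.05 = -1.428
  Set 5: 6.55 * 2.81 = 18.4055
  Set 6: 3.02 * 3.82 = 11.5364
Step 2: Total signed measure = (-12.6636) + (-1.5732) + (-9.8469) + (-1.428) + (18.4055) + (11.5364)
     = 4.4302
Step 3: Positive part mu+(X) = sum of positive contributions = 29.9419
Step 4: Negative part mu-(X) = |sum of negative contributions| = 25.5117


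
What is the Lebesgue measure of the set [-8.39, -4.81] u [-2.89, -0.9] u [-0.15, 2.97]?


For pairwise disjoint intervals, m(union) = sum of lengths.
= (-4.81 - -8.39) + (-0.9 - -2.89) + (2.97 - -0.15)
= 3.58 + 1.99 + 3.12
= 8.69


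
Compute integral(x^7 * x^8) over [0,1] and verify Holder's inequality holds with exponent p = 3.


Step 1: Exact integral of f*g = integral(x^15, 0, 1) = 1/16
     = 0.0625
Step 2: Holder bound with p=3, q=1.5:
  ||f||_p = (integral x^21 dx)^(1/3) = (1/22)^(1/3) = 0.356883
  ||g||_q = (integral x^12 dx)^(1/1.5) = (1/13)^(1/1.5) = 0.180872
Step 3: Holder bound = ||f||_p * ||g||_q = 0.356883 * 0.180872 = 0.06455
Verification: 0.0625 <= 0.06455 (Holder holds)


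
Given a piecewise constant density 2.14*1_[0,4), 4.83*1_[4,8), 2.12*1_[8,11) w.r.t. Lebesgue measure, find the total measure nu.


Integrate each piece of the Radon-Nikodym derivative:
Step 1: integral_0^4 2.14 dx = 2.14*(4-0) = 2.14*4 = 8.56
Step 2: integral_4^8 4.83 dx = 4.83*(8-4) = 4.83*4 = 19.32
Step 3: integral_8^11 2.12 dx = 2.12*(11-8) = 2.12*3 = 6.36
Total: 8.56 + 19.32 + 6.36 = 34.24


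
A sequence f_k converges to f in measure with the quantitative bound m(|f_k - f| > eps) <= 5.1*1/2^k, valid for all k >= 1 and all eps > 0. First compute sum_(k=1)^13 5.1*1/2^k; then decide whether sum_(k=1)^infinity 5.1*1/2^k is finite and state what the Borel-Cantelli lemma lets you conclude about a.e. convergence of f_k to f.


Step 1: List the terms 5.1*1/2^k for k = 1 to 13:
  k=1: 2.55
  k=2: 1.275
  k=3: 0.6375
  k=4: 0.31875
  k=5: 0.159375
  k=6: 0.079687
  k=7: 0.039844
  k=8: 0.019922
  k=9: 0.009961
  k=10: 0.00498
  k=11: 0.00249
  k=12: 0.001245
  k=13: 6.225586e-04
Step 2: Partial sum = 2.55 + 1.275 + 0.6375 + 0.31875 + 0.159375 + 0.079687 + 0.039844 + 0.019922 + 0.009961 + 0.00498 + 0.00249 + 0.001245 + 6.225586e-04
     = 5.099377
Step 3: The full series sum_(k>=1) 5.1*1/2^k converges (geometric series with ratio 1/2 < 1; a constant multiple of a convergent series converges).
Step 4: Fix eps > 0. Since sum_k m(|f_k - f| > eps) < infinity, the Borel-Cantelli lemma gives
        m(limsup_k {|f_k - f| > eps}) = 0, i.e. for a.e. x, |f_k(x) - f(x)| <= eps for all large k.
        Applying this with eps = 1/j for j = 1, 2, ... and intersecting the countably many full-measure sets,
        for a.e. x we get limsup_k |f_k(x) - f(x)| <= 1/j for every j, hence f_k -> f almost everywhere.
Conclusion: series converges; Borel-Cantelli yields f_k -> f a.e.


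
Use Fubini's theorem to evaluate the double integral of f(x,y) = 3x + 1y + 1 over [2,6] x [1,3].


By Fubini, integrate in x first, then y.
Step 1: Fix y, integrate over x in [2,6]:
  integral(3x + 1y + 1, x=2..6)
  = 3*(6^2 - 2^2)/2 + (1y + 1)*(6 - 2)
  = 48 + (1y + 1)*4
  = 48 + 4y + 4
  = 52 + 4y
Step 2: Integrate over y in [1,3]:
  integral(52 + 4y, y=1..3)
  = 52*2 + 4*(3^2 - 1^2)/2
  = 104 + 16
  = 120


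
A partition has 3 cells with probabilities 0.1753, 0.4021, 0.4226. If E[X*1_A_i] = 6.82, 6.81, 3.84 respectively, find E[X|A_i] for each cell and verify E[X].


For each cell A_i: E[X|A_i] = E[X*1_A_i] / P(A_i)
Step 1: E[X|A_1] = 6.82 / 0.1753 = 38.904735
Step 2: E[X|A_2] = 6.81 / 0.4021 = 16.936086
Step 3: E[X|A_3] = 3.84 / 0.4226 = 9.086607
Verification: E[X] = sum E[X*1_A_i] = 6.82 + 6.81 + 3.84 = 17.47


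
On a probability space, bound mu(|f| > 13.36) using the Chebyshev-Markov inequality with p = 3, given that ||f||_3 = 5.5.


Chebyshev/Markov inequality: mu(|f| > eps) <= (||f||_p / eps)^p
Step 1: ||f||_3 / eps = 5.5 / 13.36 = 0.411677
Step 2: Raise to power p = 3:
  (0.411677)^3 = 0.06977
Step 3: Therefore mu(|f| > 13.36) <= 0.06977


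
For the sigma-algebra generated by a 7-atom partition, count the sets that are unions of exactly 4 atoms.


Each element of F is a union of some subset of the 7 atoms.
Elements that are unions of exactly 4 atoms correspond to 4-element subsets of the 7 atoms.
Count = C(7, 4) = 7! / (4! * 3!) = 35.


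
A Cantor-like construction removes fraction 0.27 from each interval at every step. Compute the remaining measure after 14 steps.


Step 1: At each step, fraction remaining = 1 - 0.27 = 0.73
Step 2: After 14 steps, measure = (0.73)^14
Result = 0.012205


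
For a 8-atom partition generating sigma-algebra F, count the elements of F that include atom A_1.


Each element of F is a union of some subset S of the 8 atoms.
The element contains A_1 iff A_1 is in S.
So we count subsets S of {A_1,...,A_8} with A_1 in S: choose freely among the other 7 atoms.
Count = 2^(8-1) = 2^7 = 128.


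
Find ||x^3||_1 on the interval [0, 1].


Step 1: ||f||_1 = (integral_0^1 |x^3|^1 dx)^(1/1)
     = (integral_0^1 x^3 dx)^(1/1)
Step 2: integral_0^1 x^3 dx = [x^4/(4)] from 0 to 1 = 1^4/4
     = 1/4 = 0.25
Step 3: ||f||_1 = (0.25)^(1/1) = 0.25


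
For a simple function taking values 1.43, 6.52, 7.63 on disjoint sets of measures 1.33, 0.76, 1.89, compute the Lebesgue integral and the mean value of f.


Step 1: Integral = sum(value_i * measure_i)
= 1.43*1.33 + 6.52*0.76 + 7.63*1.89
= 1.9019 + 4.9552 + 14.4207
= 21.2778
Step 2: Total measure of domain = 1.33 + 0.76 + 1.89 = 3.98
Step 3: Average value = 21.2778 / 3.98 = 5.346181


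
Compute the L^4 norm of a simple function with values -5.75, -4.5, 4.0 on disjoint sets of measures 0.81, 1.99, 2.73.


Step 1: Compute |f_i|^4 for each value:
  |-5.75|^4 = 1093.128906
  |-4.5|^4 = 410.0625
  |4.0|^4 = 256
Step 2: Multiply by measures and sum:
  1093.128906 * 0.81 = 885.434414
  410.0625 * 1.99 = 816.024375
  256 * 2.73 = 698.88
Sum = 885.434414 + 816.024375 + 698.88 = 2400.338789
Step 3: Take the p-th root:
||f||_4 = (2400.338789)^(1/4) = 6.999518


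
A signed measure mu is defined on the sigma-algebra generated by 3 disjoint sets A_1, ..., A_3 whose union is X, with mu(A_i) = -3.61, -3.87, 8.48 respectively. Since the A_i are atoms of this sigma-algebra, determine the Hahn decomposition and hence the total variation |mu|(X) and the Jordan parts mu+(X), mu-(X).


Step 1: Every measurable set is a union of atoms (the cells / points), so a Hahn decomposition is
  obtained by grouping atoms by sign: P = union of atoms with mu > 0, N = union of the remaining atoms.
  Atoms in P (indices): 3;  atoms in N (indices): 1, 2
  Positive values: 8.48
  Negative values: -3.61, -3.87
Step 2: mu+(X) = mu(P) = sum of positive atom values = 8.48
Step 3: mu-(X) = -mu(N) = sum of |negative atom values| = 7.48
Step 4: |mu|(X) = mu+(X) + mu-(X) = 8.48 + 7.48 = 15.96


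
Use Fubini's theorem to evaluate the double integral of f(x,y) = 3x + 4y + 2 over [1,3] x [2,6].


By Fubini, integrate in x first, then y.
Step 1: Fix y, integrate over x in [1,3]:
  integral(3x + 4y + 2, x=1..3)
  = 3*(3^2 - 1^2)/2 + (4y + 2)*(3 - 1)
  = 12 + (4y + 2)*2
  = 12 + 8y + 4
  = 16 + 8y
Step 2: Integrate over y in [2,6]:
  integral(16 + 8y, y=2..6)
  = 16*4 + 8*(6^2 - 2^2)/2
  = 64 + 128
  = 192


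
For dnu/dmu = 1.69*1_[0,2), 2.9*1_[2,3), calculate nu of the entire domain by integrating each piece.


Integrate each piece of the Radon-Nikodym derivative:
Step 1: integral_0^2 1.69 dx = 1.69*(2-0) = 1.69*2 = 3.38
Step 2: integral_2^3 2.9 dx = 2.9*(3-2) = 2.9*1 = 2.9
Total: 3.38 + 2.9 = 6.28


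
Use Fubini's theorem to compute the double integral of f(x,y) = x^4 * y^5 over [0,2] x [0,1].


By Fubini's theorem, the double integral factors as a product of single integrals:
Step 1: integral_0^2 x^4 dx = [x^5/5] from 0 to 2
     = 2^5/5 = 6.4
Step 2: integral_0^1 y^5 dy = [y^6/6] from 0 to 1
     = 1^6/6 = 0.166667
Step 3: Double integral = 6.4 * 0.166667 = 1.066667


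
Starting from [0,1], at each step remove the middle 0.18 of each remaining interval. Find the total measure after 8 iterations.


Step 1: At each step, fraction remaining = 1 - 0.18 = 0.82
Step 2: After 8 steps, measure = (0.82)^8
Result = 0.204414


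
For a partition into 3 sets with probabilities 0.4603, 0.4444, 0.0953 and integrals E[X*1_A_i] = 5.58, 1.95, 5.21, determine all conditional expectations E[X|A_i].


For each cell A_i: E[X|A_i] = E[X*1_A_i] / P(A_i)
Step 1: E[X|A_1] = 5.58 / 0.4603 = 12.122529
Step 2: E[X|A_2] = 1.95 / 0.4444 = 4.387939
Step 3: E[X|A_3] = 5.21 / 0.0953 = 54.669465
Verification: E[X] = sum E[X*1_A_i] = 5.58 + 1.95 + 5.21 = 12.74


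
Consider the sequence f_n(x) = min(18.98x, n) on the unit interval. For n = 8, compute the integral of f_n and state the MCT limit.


f(x) = 18.98x on [0,1]; f_n(x) = min(18.98x, n). At n = 8:
Step 1: f(x) reaches 8 at x = 8/18.98 = 0.421496
Step 2: integral(f_8) = integral(18.98x, 0, 0.421496) + integral(8, 0.421496, 1)
       = 18.98*0.421496^2/2 + 8*(1 - 0.421496)
       = 1.685985 + 4.62803
       = 6.314015
Step 3: As n -> infinity, f_n increases to f, so by MCT integral(f_n) -> integral(f) = 18.98/2 = 9.49.
Convergence: integral(f_8) = 6.314015 -> 9.49 as n -> infinity


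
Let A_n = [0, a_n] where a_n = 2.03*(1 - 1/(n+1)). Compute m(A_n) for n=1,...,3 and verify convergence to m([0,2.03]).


By continuity of measure from below: if A_n increases to A, then m(A_n) -> m(A).
Here A = [0, 2.03], so m(A) = 2.03
Step 1: a_1 = 2.03*(1 - 1/2) = 1.015, m(A_1) = 1.015
Step 2: a_2 = 2.03*(1 - 1/3) = 1.3533, m(A_2) = 1.3533
Step 3: a_3 = 2.03*(1 - 1/4) = 1.5225, m(A_3) = 1.5225
Limit: m(A_n) -> m([0,2.03]) = 2.03


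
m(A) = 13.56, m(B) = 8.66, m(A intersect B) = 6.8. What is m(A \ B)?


m(A \ B) = m(A) - m(A n B)
= 13.56 - 6.8
= 6.76


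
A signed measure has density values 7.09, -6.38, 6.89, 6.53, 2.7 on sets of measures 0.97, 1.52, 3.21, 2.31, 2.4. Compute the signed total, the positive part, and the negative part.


Step 1: Compute signed measure on each set:
  Set 1: 7.09 * 0.97 = 6.8773
  Set 2: -6.38 * 1.52 = -9.6976
  Set 3: 6.89 * 3.21 = 22.1169
  Set 4: 6.53 * 2.31 = 15.0843
  Set 5: 2.7 * 2.4 = 6.48
Step 2: Total signed measure = (6.8773) + (-9.6976) + (22.1169) + (15.0843) + (6.48)
     = 40.8609
Step 3: Positive part mu+(X) = sum of positive contributions = 50.5585
Step 4: Negative part mu-(X) = |sum of negative contributions| = 9.6976


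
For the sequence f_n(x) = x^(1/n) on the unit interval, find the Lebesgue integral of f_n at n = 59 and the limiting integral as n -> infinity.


At n = 59: f_59(x) = x^(1/59).
Step 1: integral(x^(1/59), 0, 1) = [x^(1/59+1) / (1/59+1)] from 0 to 1
     = 1 / (1/59 + 1) = 1 / ((59+1)/59) = 59/(59+1)
     = 59/60 = 0.983333
Step 2: As n -> infinity, f_n(x) = x^(1/n) -> 1 for x in (0,1], and f_n is increasing in n.
By MCT, lim_n integral(f_n) = integral(lim_n f_n) = integral(1, 0, 1) = 1.
Step 3: Verify convergence: 59/60 = 0.983333 -> 1


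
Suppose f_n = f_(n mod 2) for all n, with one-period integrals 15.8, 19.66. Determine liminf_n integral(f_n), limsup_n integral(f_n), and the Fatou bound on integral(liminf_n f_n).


The sequence (integral(f_n)) is periodic with period 2, repeating the values 15.8, 19.66 indefinitely.
Step 1: For a periodic sequence, every tail (a_m, a_(m+1), ...) contains all 2 period values infinitely often.
Step 2: Hence inf of every tail = min of the period values = min(15.8, 19.66) = 15.8.
        liminf_n integral(f_n) = sup over m of (inf of tail from m) = 15.8.
Step 3: Similarly sup of every tail = max of the period values = 19.66.
        limsup_n integral(f_n) = 19.66.
Step 4: Fatou's lemma: integral(liminf_n f_n) <= liminf_n integral(f_n) = 15.8.
        So the integral of the pointwise liminf is at most 15.8.


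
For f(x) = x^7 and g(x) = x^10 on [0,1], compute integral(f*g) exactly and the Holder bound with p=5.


Step 1: Exact integral of f*g = integral(x^17, 0, 1) = 1/18
     = 0.055556
Step 2: Holder bound with p=5, q=1.25:
  ||f||_p = (integral x^35 dx)^(1/5) = (1/36)^(1/5) = 0.488359
  ||g||_q = (integral x^12.5 dx)^(1/1.25) = (1/13.5)^(1/1.25) = 0.124662
Step 3: Holder bound = ||f||_p * ||g||_q = 0.488359 * 0.124662 = 0.06088
Verification: 0.055556 <= 0.06088 (Holder holds)


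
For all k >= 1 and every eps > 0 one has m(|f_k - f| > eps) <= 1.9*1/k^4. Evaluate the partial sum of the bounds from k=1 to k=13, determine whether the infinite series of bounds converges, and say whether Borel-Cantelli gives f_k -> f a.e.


Step 1: List the terms 1.9*1/k^4 for k = 1 to 13:
  k=1: 1.9
  k=2: 0.11875
  k=3: 0.023457
  k=4: 0.007422
  k=5: 0.00304
  k=6: 0.001466
  k=7: 7.913369e-04
  k=8: 4.638672e-04
  k=9: 2.895900e-04
  k=10: 1.900000e-04
  k=11: 1.297726e-04
  k=12: 9.162809e-05
  k=13: 6.652428e-05
Step 2: Partial sum = 1.9 + 0.11875 + 0.023457 + 0.007422 + 0.00304 + 0.001466 + 7.913369e-04 + 4.638672e-04 + 2.895900e-04 + 1.900000e-04 + 1.297726e-04 + 9.162809e-05 + 6.652428e-05
     = 2.056157
Step 3: The full series sum_(k>=1) 1.9*1/k^4 converges (p-series with p = 4 > 1; a constant multiple of a convergent series converges).
Step 4: Fix eps > 0. Since sum_k m(|f_k - f| > eps) < infinity, the Borel-Cantelli lemma gives
        m(limsup_k {|f_k - f| > eps}) = 0, i.e. for a.e. x, |f_k(x) - f(x)| <= eps for all large k.
        Applying this with eps = 1/j for j = 1, 2, ... and intersecting the countably many full-measure sets,
        for a.e. x we get limsup_k |f_k(x) - f(x)| <= 1/j for every j, hence f_k -> f almost everywhere.
Conclusion: series converges; Borel-Cantelli yields f_k -> f a.e.


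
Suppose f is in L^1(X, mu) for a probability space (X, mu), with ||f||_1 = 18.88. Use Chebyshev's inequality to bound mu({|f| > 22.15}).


Chebyshev/Markov inequality: mu(|f| > eps) <= (||f||_p / eps)^p
Step 1: ||f||_1 / eps = 18.88 / 22.15 = 0.85237
Step 2: Raise to power p = 1:
  (0.85237)^1 = 0.85237
Step 3: Therefore mu(|f| > 22.15) <= 0.85237


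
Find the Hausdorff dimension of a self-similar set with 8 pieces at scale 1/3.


For a self-similar set with N copies scaled by 1/r:
dim_H = log(N)/log(r) = log(8)/log(3)
= 2.079442/1.098612
= 1.892789


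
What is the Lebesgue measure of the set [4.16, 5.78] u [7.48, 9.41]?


For pairwise disjoint intervals, m(union) = sum of lengths.
= (5.78 - 4.16) + (9.41 - 7.48)
= 1.62 + 1.93
= 3.55


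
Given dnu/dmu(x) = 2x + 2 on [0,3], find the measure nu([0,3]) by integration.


nu(A) = integral_A (dnu/dmu) dmu = integral_0^3 (2x + 2) dx
Step 1: Antiderivative F(x) = (2/2)x^2 + 2x
Step 2: F(3) = (2/2)*3^2 + 2*3 = 9 + 6 = 15
Step 3: F(0) = (2/2)*0^2 + 2*0 = 0.0 + 0 = 0.0
Step 4: nu([0,3]) = F(3) - F(0) = 15 - 0.0 = 15


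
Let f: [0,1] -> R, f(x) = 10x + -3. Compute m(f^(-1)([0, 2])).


f^(-1)([0, 2]) = {x : 0 <= 10x + -3 <= 2}
Solving: (0 - -3)/10 <= x <= (2 - -3)/10
= [0.3, 0.5]
Intersecting with [0,1]: [0.3, 0.5]
Measure = 0.5 - 0.3 = 0.2


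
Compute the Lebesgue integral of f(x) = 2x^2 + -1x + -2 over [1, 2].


The Lebesgue integral of a Riemann-integrable function agrees with the Riemann integral.
Antiderivative F(x) = (2/3)x^3 + (-1/2)x^2 + -2x
F(2) = (2/3)*2^3 + (-1/2)*2^2 + -2*2
     = (2/3)*8 + (-1/2)*4 + -2*2
     = 5.333333 + -2 + -4
     = -0.666667
F(1) = -1.833333
Integral = F(2) - F(1) = -0.666667 - -1.833333 = 1.166667


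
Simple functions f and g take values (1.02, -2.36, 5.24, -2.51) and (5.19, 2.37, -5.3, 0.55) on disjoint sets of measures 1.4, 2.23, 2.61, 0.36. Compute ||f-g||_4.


Step 1: Compute differences f_i - g_i:
  1.02 - 5.19 = -4.17
  -2.36 - 2.37 = -4.73
  5.24 - -5.3 = 10.54
  -2.51 - 0.55 = -3.06
Step 2: Compute |diff|^4 * measure for each set:
  |-4.17|^4 * 1.4 = 302.373843 * 1.4 = 423.32338
  |-4.73|^4 * 2.23 = 500.546654 * 2.23 = 1116.219039
  |10.54|^4 * 2.61 = 12341.343591 * 2.61 = 32210.906771
  |-3.06|^4 * 0.36 = 87.677005 * 0.36 = 31.563722
Step 3: Sum = 33782.012913
Step 4: ||f-g||_4 = (33782.012913)^(1/4) = 13.557243


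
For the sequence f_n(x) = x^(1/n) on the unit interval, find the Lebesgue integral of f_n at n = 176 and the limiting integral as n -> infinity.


At n = 176: f_176(x) = x^(1/176).
Step 1: integral(x^(1/176), 0, 1) = [x^(1/176+1) / (1/176+1)] from 0 to 1
     = 1 / (1/176 + 1) = 1 / ((176+1)/176) = 176/(176+1)
     = 176/177 = 0.99435
Step 2: As n -> infinity, f_n(x) = x^(1/n) -> 1 for x in (0,1], and f_n is increasing in n.
By MCT, lim_n integral(f_n) = integral(lim_n f_n) = integral(1, 0, 1) = 1.
Step 3: Verify convergence: 176/177 = 0.99435 -> 1


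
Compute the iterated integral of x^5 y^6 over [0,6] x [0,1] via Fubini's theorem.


By Fubini's theorem, the double integral factors as a product of single integrals:
Step 1: integral_0^6 x^5 dx = [x^6/6] from 0 to 6
     = 6^6/6 = 7776
Step 2: integral_0^1 y^6 dy = [y^7/7] from 0 to 1
     = 1^7/7 = 0.142857
Step 3: Double integral = 7776 * 0.142857 = 1110.857143


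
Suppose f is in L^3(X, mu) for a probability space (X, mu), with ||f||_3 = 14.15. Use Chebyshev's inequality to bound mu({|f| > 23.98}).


Chebyshev/Markov inequality: mu(|f| > eps) <= (||f||_p / eps)^p
Step 1: ||f||_3 / eps = 14.15 / 23.98 = 0.590075
Step 2: Raise to power p = 3:
  (0.590075)^3 = 0.205457
Step 3: Therefore mu(|f| > 23.98) <= 0.205457


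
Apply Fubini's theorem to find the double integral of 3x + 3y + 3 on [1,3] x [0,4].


By Fubini, integrate in x first, then y.
Step 1: Fix y, integrate over x in [1,3]:
  integral(3x + 3y + 3, x=1..3)
  = 3*(3^2 - 1^2)/2 + (3y + 3)*(3 - 1)
  = 12 + (3y + 3)*2
  = 12 + 6y + 6
  = 18 + 6y
Step 2: Integrate over y in [0,4]:
  integral(18 + 6y, y=0..4)
  = 18*4 + 6*(4^2 - 0^2)/2
  = 72 + 48
  = 120


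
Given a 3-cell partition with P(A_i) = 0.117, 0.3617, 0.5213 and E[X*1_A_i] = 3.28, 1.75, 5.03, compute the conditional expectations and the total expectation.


For each cell A_i: E[X|A_i] = E[X*1_A_i] / P(A_i)
Step 1: E[X|A_1] = 3.28 / 0.117 = 28.034188
Step 2: E[X|A_2] = 1.75 / 0.3617 = 4.838264
Step 3: E[X|A_3] = 5.03 / 0.5213 = 9.648955
Verification: E[X] = sum E[X*1_A_i] = 3.28 + 1.75 + 5.03 = 10.06


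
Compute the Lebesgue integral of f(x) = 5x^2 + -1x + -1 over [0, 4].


The Lebesgue integral of a Riemann-integrable function agrees with the Riemann integral.
Antiderivative F(x) = (5/3)x^3 + (-1/2)x^2 + -1x
F(4) = (5/3)*4^3 + (-1/2)*4^2 + -1*4
     = (5/3)*64 + (-1/2)*16 + -1*4
     = 106.666667 + -8 + -4
     = 94.666667
F(0) = 0.0
Integral = F(4) - F(0) = 94.666667 - 0.0 = 94.666667


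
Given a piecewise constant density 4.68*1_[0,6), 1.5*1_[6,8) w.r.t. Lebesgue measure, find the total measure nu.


Integrate each piece of the Radon-Nikodym derivative:
Step 1: integral_0^6 4.68 dx = 4.68*(6-0) = 4.68*6 = 28.08
Step 2: integral_6^8 1.5 dx = 1.5*(8-6) = 1.5*2 = 3
Total: 28.08 + 3 = 31.08


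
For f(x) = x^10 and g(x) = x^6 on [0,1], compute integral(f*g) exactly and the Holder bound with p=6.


Step 1: Exact integral of f*g = integral(x^16, 0, 1) = 1/17
     = 0.058824
Step 2: Holder bound with p=6, q=1.2:
  ||f||_p = (integral x^60 dx)^(1/6) = (1/61)^(1/6) = 0.504017
  ||g||_q = (integral x^7.2 dx)^(1/1.2) = (1/8.2)^(1/1.2) = 0.173176
Step 3: Holder bound = ||f||_p * ||g||_q = 0.504017 * 0.173176 = 0.087284
Verification: 0.058824 <= 0.087284 (Holder holds)


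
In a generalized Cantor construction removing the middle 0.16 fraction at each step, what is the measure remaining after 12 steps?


Step 1: At each step, fraction remaining = 1 - 0.16 = 0.84
Step 2: After 12 steps, measure = (0.84)^12
Result = 0.12341


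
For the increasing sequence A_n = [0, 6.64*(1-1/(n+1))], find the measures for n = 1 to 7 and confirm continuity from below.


By continuity of measure from below: if A_n increases to A, then m(A_n) -> m(A).
Here A = [0, 6.64], so m(A) = 6.64
Step 1: a_1 = 6.64*(1 - 1/2) = 3.32, m(A_1) = 3.32
Step 2: a_2 = 6.64*(1 - 1/3) = 4.4267, m(A_2) = 4.4267
Step 3: a_3 = 6.64*(1 - 1/4) = 4.98, m(A_3) = 4.98
Step 4: a_4 = 6.64*(1 - 1/5) = 5.312, m(A_4) = 5.312
Step 5: a_5 = 6.64*(1 - 1/6) = 5.5333, m(A_5) = 5.5333
Step 6: a_6 = 6.64*(1 - 1/7) = 5.6914, m(A_6) = 5.6914
Step 7: a_7 = 6.64*(1 - 1/8) = 5.81, m(A_7) = 5.81
Limit: m(A_n) -> m([0,6.64]) = 6.64


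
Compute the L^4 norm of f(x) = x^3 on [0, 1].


Step 1: ||f||_4 = (integral_0^1 |x^3|^4 dx)^(1/4)
     = (integral_0^1 x^12 dx)^(1/4)
Step 2: integral_0^1 x^12 dx = [x^13/(13)] from 0 to 1 = 1^13/13
     = 1/13 = 0.076923
Step 3: ||f||_4 = (0.076923)^(1/4) = 0.52664


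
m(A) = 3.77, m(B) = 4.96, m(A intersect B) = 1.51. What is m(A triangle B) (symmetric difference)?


m(A Delta B) = m(A) + m(B) - 2*m(A n B)
= 3.77 + 4.96 - 2*1.51
= 3.77 + 4.96 - 3.02
= 5.71


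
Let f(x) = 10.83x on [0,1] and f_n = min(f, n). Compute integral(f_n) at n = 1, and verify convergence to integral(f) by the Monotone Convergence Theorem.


f(x) = 10.83x on [0,1]; f_n(x) = min(10.83x, n). At n = 1:
Step 1: f(x) reaches 1 at x = 1/10.83 = 0.092336
Step 2: integral(f_1) = integral(10.83x, 0, 0.092336) + integral(1, 0.092336, 1)
       = 10.83*0.092336^2/2 + 1*(1 - 0.092336)
       = 0.046168 + 0.907664
       = 0.953832
Step 3: As n -> infinity, f_n increases to f, so by MCT integral(f_n) -> integral(f) = 10.83/2 = 5.415.
Convergence: integral(f_1) = 0.953832 -> 5.415 as n -> infinity


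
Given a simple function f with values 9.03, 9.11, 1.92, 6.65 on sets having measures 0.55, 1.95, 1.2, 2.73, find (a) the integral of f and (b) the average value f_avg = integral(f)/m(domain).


Step 1: Integral = sum(value_i * measure_i)
= 9.03*0.55 + 9.11*1.95 + 1.92*1.2 + 6.65*2.73
= 4.9665 + 17.7645 + 2.304 + 18.1545
= 43.1895
Step 2: Total measure of domain = 0.55 + 1.95 + 1.2 + 2.73 = 6.43
Step 3: Average value = 43.1895 / 6.43 = 6.716874


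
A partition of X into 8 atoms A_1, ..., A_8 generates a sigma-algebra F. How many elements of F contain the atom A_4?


Each element of F is a union of some subset S of the 8 atoms.
The element contains A_4 iff A_4 is in S.
So we count subsets S of {A_1,...,A_8} with A_4 in S: choose freely among the other 7 atoms.
Count = 2^(8-1) = 2^7 = 128.


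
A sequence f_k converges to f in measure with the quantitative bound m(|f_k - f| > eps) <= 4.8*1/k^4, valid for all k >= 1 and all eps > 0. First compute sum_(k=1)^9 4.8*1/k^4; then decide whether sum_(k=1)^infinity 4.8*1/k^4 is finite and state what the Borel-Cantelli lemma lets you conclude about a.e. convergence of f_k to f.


Step 1: List the terms 4.8*1/k^4 for k = 1 to 9:
  k=1: 4.8
  k=2: 0.3
  k=3: 0.059259
  k=4: 0.01875
  k=5: 0.00768
  k=6: 0.003704
  k=7: 0.001999
  k=8: 0.001172
  k=9: 7.315958e-04
Step 2: Partial sum = 4.8 + 0.3 + 0.059259 + 0.01875 + 0.00768 + 0.003704 + 0.001999 + 0.001172 + 7.315958e-04
     = 5.193296
Step 3: The full series sum_(k>=1) 4.8*1/k^4 converges (p-series with p = 4 > 1; a constant multiple of a convergent series converges).
Step 4: Fix eps > 0. Since sum_k m(|f_k - f| > eps) < infinity, the Borel-Cantelli lemma gives
        m(limsup_k {|f_k - f| > eps}) = 0, i.e. for a.e. x, |f_k(x) - f(x)| <= eps for all large k.
        Applying this with eps = 1/j for j = 1, 2, ... and intersecting the countably many full-measure sets,
        for a.e. x we get limsup_k |f_k(x) - f(x)| <= 1/j for every j, hence f_k -> f almost everywhere.
Conclusion: series converges; Borel-Cantelli yields f_k -> f a.e.


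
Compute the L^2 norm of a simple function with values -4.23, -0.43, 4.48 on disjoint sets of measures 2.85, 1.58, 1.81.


Step 1: Compute |f_i|^2 for each value:
  |-4.23|^2 = 17.8929
  |-0.43|^2 = 0.1849
  |4.48|^2 = 20.0704
Step 2: Multiply by measures and sum:
  17.8929 * 2.85 = 50.994765
  0.1849 * 1.58 = 0.292142
  20.0704 * 1.81 = 36.327424
Sum = 50.994765 + 0.292142 + 36.327424 = 87.614331
Step 3: Take the p-th root:
||f||_2 = (87.614331)^(1/2) = 9.360253


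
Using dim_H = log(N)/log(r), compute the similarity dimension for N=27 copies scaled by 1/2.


For a self-similar set with N copies scaled by 1/r:
dim_H = log(N)/log(r) = log(27)/log(2)
= 3.295837/0.693147
= 4.754888


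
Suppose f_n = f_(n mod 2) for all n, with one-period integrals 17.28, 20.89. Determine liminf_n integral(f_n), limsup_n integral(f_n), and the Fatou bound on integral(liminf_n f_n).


The sequence (integral(f_n)) is periodic with period 2, repeating the values 17.28, 20.89 indefinitely.
Step 1: For a periodic sequence, every tail (a_m, a_(m+1), ...) contains all 2 period values infinitely often.
Step 2: Hence inf of every tail = min of the period values = min(17.28, 20.89) = 17.28.
        liminf_n integral(f_n) = sup over m of (inf of tail from m) = 17.28.
Step 3: Similarly sup of every tail = max of the period values = 20.89.
        limsup_n integral(f_n) = 20.89.
Step 4: Fatou's lemma: integral(liminf_n f_n) <= liminf_n integral(f_n) = 17.28.
        So the integral of the pointwise liminf is at most 17.28.


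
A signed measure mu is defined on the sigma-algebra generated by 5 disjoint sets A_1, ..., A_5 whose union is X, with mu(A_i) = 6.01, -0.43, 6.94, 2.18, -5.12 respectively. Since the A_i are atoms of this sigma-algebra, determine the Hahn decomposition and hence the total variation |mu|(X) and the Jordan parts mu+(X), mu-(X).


Step 1: Every measurable set is a union of atoms (the cells / points), so a Hahn decomposition is
  obtained by grouping atoms by sign: P = union of atoms with mu > 0, N = union of the remaining atoms.
  Atoms in P (indices): 1, 3, 4;  atoms in N (indices): 2, 5
  Positive values: 6.01, 6.94, 2.18
  Negative values: -0.43, -5.12
Step 2: mu+(X) = mu(P) = sum of positive atom values = 15.13
Step 3: mu-(X) = -mu(N) = sum of |negative atom values| = 5.55
Step 4: |mu|(X) = mu+(X) + mu-(X) = 15.13 + 5.55 = 20.68


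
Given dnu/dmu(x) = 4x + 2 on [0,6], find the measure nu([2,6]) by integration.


nu(A) = integral_A (dnu/dmu) dmu = integral_2^6 (4x + 2) dx
Step 1: Antiderivative F(x) = (4/2)x^2 + 2x
Step 2: F(6) = (4/2)*6^2 + 2*6 = 72 + 12 = 84
Step 3: F(2) = (4/2)*2^2 + 2*2 = 8 + 4 = 12
Step 4: nu([2,6]) = F(6) - F(2) = 84 - 12 = 72


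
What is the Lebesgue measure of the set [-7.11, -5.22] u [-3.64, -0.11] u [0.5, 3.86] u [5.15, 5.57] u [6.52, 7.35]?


For pairwise disjoint intervals, m(union) = sum of lengths.
= (-5.22 - -7.11) + (-0.11 - -3.64) + (3.86 - 0.5) + (5.57 - 5.15) + (7.35 - 6.52)
= 1.89 + 3.53 + 3.36 + 0.42 + 0.83
= 10.03


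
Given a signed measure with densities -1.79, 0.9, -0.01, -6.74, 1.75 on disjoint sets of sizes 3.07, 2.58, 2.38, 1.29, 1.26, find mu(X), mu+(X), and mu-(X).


Step 1: Compute signed measure on each set:
  Set 1: -1.79 * 3.07 = -5.4953
  Set 2: 0.9 * 2.58 = 2.322
  Set 3: -0.01 * 2.38 = -0.0238
  Set 4: -6.74 * 1.29 = -8.6946
  Set 5: 1.75 * 1.26 = 2.205
Step 2: Total signed measure = (-5.4953) + (2.322) + (-0.0238) + (-8.6946) + (2.205)
     = -9.6867
Step 3: Positive part mu+(X) = sum of positive contributions = 4.527
Step 4: Negative part mu-(X) = |sum of negative contributions| = 14.2137


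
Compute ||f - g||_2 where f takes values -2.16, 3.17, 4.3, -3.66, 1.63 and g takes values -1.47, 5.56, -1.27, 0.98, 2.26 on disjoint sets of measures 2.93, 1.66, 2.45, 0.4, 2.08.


Step 1: Compute differences f_i - g_i:
  -2.16 - -1.47 = -0.69
  3.17 - 5.56 = -2.39
  4.3 - -1.27 = 5.57
  -3.66 - 0.98 = -4.64
  1.63 - 2.26 = -0.63
Step 2: Compute |diff|^2 * measure for each set:
  |-0.69|^2 * 2.93 = 0.4761 * 2.93 = 1.394973
  |-2.39|^2 * 1.66 = 5.7121 * 1.66 = 9.482086
  |5.57|^2 * 2.45 = 31.0249 * 2.45 = 76.011005
  |-4.64|^2 * 0.4 = 21.5296 * 0.4 = 8.61184
  |-0.63|^2 * 2.08 = 0.3969 * 2.08 = 0.825552
Step 3: Sum = 96.325456
Step 4: ||f-g||_2 = (96.325456)^(1/2) = 9.814553


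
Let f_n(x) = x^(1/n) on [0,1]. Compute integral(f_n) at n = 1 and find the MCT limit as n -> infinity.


At n = 1: f_1(x) = x^(1/1).
Step 1: integral(x^(1/1), 0, 1) = [x^(1/1+1) / (1/1+1)] from 0 to 1
     = 1 / (1/1 + 1) = 1 / ((1+1)/1) = 1/(1+1)
     = 1/2 = 0.5
Step 2: As n -> infinity, f_n(x) = x^(1/n) -> 1 for x in (0,1], and f_n is increasing in n.
By MCT, lim_n integral(f_n) = integral(lim_n f_n) = integral(1, 0, 1) = 1.
Step 3: Verify convergence: 1/2 = 0.5 -> 1


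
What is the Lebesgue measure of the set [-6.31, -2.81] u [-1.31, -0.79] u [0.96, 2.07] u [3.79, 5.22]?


For pairwise disjoint intervals, m(union) = sum of lengths.
= (-2.81 - -6.31) + (-0.79 - -1.31) + (2.07 - 0.96) + (5.22 - 3.79)
= 3.5 + 0.52 + 1.11 + 1.43
= 6.56


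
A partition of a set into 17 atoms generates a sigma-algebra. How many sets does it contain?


Each element of the sigma-algebra is a union of some subset of the 17 atoms.
The number of such subsets is 2^17 = 131072.


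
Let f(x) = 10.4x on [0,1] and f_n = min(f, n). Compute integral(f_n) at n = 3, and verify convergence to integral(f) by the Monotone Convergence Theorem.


f(x) = 10.4x on [0,1]; f_n(x) = min(10.4x, n). At n = 3:
Step 1: f(x) reaches 3 at x = 3/10.4 = 0.288462
Step 2: integral(f_3) = integral(10.4x, 0, 0.288462) + integral(3, 0.288462, 1)
       = 10.4*0.288462^2/2 + 3*(1 - 0.288462)
       = 0.432692 + 2.134615
       = 2.567308
Step 3: As n -> infinity, f_n increases to f, so by MCT integral(f_n) -> integral(f) = 10.4/2 = 5.2.
Convergence: integral(f_3) = 2.567308 -> 5.2 as n -> infinity


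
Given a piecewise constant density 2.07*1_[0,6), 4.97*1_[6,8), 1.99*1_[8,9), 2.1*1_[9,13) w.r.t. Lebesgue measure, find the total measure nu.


Integrate each piece of the Radon-Nikodym derivative:
Step 1: integral_0^6 2.07 dx = 2.07*(6-0) = 2.07*6 = 12.42
Step 2: integral_6^8 4.97 dx = 4.97*(8-6) = 4.97*2 = 9.94
Step 3: integral_8^9 1.99 dx = 1.99*(9-8) = 1.99*1 = 1.99
Step 4: integral_9^13 2.1 dx = 2.1*(13-9) = 2.1*4 = 8.4
Total: 12.42 + 9.94 + 1.99 + 8.4 = 32.75


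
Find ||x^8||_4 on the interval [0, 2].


Step 1: ||f||_4 = (integral_0^2 |x^8|^4 dx)^(1/4)
     = (integral_0^2 x^32 dx)^(1/4)
Step 2: integral_0^2 x^32 dx = [x^33/(33)] from 0 to 2 = 2^33/33
     = 8589934592/33 = 2.603010e+08
Step 3: ||f||_4 = (2.603010e+08)^(1/4) = 127.019085


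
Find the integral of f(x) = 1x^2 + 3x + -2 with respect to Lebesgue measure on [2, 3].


The Lebesgue integral of a Riemann-integrable function agrees with the Riemann integral.
Antiderivative F(x) = (1/3)x^3 + (3/2)x^2 + -2x
F(3) = (1/3)*3^3 + (3/2)*3^2 + -2*3
     = (1/3)*27 + (3/2)*9 + -2*3
     = 9 + 13.5 + -6
     = 16.5
F(2) = 4.666667
Integral = F(3) - F(2) = 16.5 - 4.666667 = 11.833333


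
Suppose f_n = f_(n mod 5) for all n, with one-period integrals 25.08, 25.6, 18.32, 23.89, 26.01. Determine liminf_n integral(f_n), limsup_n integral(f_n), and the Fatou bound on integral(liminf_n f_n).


The sequence (integral(f_n)) is periodic with period 5, repeating the values 25.08, 25.6, 18.32, 23.89, 26.01 indefinitely.
Step 1: For a periodic sequence, every tail (a_m, a_(m+1), ...) contains all 5 period values infinitely often.
Step 2: Hence inf of every tail = min of the period values = min(25.08, 25.6, 18.32, 23.89, 26.01) = 18.32.
        liminf_n integral(f_n) = sup over m of (inf of tail from m) = 18.32.
Step 3: Similarly sup of every tail = max of the period values = 26.01.
        limsup_n integral(f_n) = 26.01.
Step 4: Fatou's lemma: integral(liminf_n f_n) <= liminf_n integral(f_n) = 18.32.
        So the integral of the pointwise liminf is at most 18.32.


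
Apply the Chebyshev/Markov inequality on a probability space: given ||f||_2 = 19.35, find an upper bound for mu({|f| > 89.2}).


Chebyshev/Markov inequality: mu(|f| > eps) <= (||f||_p / eps)^p
Step 1: ||f||_2 / eps = 19.35 / 89.2 = 0.216928
Step 2: Raise to power p = 2:
  (0.216928)^2 = 0.047058
Step 3: Therefore mu(|f| > 89.2) <= 0.047058


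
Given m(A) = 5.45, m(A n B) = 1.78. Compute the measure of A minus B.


m(A \ B) = m(A) - m(A n B)
= 5.45 - 1.78
= 3.67


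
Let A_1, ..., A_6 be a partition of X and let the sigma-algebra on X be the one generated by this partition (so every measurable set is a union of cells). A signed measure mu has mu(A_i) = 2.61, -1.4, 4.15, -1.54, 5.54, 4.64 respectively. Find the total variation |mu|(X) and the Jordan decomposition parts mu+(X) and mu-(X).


Step 1: Every measurable set is a union of atoms (the cells / points), so a Hahn decomposition is
  obtained by grouping atoms by sign: P = union of atoms with mu > 0, N = union of the remaining atoms.
  Atoms in P (indices): 1, 3, 5, 6;  atoms in N (indices): 2, 4
  Positive values: 2.61, 4.15, 5.54, 4.64
  Negative values: -1.4, -1.54
Step 2: mu+(X) = mu(P) = sum of positive atom values = 16.94
Step 3: mu-(X) = -mu(N) = sum of |negative atom values| = 2.94
Step 4: |mu|(X) = mu+(X) + mu-(X) = 16.94 + 2.94 = 19.88
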